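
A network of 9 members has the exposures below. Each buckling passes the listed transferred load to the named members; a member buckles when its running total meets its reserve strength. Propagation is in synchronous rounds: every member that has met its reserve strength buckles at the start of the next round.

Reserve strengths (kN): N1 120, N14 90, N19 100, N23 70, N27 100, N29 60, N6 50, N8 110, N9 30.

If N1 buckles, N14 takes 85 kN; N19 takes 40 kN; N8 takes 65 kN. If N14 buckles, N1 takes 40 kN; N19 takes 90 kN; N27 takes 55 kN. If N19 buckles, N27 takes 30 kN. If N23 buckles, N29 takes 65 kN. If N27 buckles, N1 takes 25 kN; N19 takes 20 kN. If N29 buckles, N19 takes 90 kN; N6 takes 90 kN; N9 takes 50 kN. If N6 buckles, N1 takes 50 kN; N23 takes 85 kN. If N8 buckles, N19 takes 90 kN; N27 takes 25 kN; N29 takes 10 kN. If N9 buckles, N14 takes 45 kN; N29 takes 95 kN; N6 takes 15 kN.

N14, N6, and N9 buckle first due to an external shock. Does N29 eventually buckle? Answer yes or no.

yes

Round 1 — N14, N6, N9 buckle (initial).
  N1: +40+50 → 90 < 120
  N19: +90 → 90 < 100
  N23: +85 → 85 ≥ 70
  N27: +55 → 55 < 100
  N29: +95 → 95 ≥ 60
Round 2 — N23, N29 buckle.
  N19: +90 → 180 ≥ 100
Round 3 — N19 buckles.
  N27: +30 → 85 < 100
No further bucklings.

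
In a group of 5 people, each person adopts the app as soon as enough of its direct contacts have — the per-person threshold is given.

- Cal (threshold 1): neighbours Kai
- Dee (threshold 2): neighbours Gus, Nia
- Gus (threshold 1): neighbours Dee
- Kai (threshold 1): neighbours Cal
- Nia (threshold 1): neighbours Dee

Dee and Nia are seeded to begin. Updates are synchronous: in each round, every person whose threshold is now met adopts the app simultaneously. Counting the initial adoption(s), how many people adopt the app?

Round 1 — Dee, Nia adopt the app (initial).
Round 2 — checking thresholds:
  Gus: 1 of 1 neighbours ≥ 1, adopts the app.
Round 3 — no new adoptions; cascade stops.

3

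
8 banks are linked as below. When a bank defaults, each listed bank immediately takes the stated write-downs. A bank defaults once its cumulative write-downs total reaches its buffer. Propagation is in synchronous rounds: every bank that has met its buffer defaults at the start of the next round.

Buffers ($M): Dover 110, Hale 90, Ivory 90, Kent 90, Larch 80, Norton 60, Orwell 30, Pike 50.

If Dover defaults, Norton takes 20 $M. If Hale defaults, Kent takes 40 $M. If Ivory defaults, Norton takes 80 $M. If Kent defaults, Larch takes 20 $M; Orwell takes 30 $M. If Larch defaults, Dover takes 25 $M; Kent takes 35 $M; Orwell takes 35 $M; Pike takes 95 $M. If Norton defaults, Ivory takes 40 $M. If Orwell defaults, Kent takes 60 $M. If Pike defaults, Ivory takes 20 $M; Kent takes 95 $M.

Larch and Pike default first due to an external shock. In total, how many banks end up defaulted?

4

Round 1 — Larch, Pike default (initial).
  Dover: +25 → 25 < 110
  Ivory: +20 → 20 < 90
  Kent: +35+95 → 130 ≥ 90
  Orwell: +35 → 35 ≥ 30
Round 2 — Kent, Orwell default.
No further defaults.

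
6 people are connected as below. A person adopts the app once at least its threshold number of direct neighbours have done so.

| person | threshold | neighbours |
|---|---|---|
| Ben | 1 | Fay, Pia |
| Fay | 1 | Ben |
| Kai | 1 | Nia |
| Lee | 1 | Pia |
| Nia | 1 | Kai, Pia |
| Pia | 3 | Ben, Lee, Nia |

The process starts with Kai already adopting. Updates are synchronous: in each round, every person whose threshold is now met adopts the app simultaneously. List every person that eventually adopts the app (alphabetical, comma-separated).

Round 1 — Kai adopts the app (initial).
Round 2 — checking thresholds:
  Nia: 1 of 2 neighbours ≥ 1, adopts the app.
Round 3 — no new adoptions; cascade stops.

Kai, Nia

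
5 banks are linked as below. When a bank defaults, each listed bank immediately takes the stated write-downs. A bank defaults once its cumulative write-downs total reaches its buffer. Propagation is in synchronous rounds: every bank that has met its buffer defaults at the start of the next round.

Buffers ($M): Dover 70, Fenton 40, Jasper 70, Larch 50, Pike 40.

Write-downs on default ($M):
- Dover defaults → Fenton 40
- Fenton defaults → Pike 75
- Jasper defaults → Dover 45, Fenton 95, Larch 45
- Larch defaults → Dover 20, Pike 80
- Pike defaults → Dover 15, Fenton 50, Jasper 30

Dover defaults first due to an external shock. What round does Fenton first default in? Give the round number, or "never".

Round 1 — Dover defaults (initial).
  Fenton: +40 → 40 ≥ 40
Round 2 — Fenton defaults.
  Pike: +75 → 75 ≥ 40
Round 3 — Pike defaults.
  Jasper: +30 → 30 < 70
No further defaults.

2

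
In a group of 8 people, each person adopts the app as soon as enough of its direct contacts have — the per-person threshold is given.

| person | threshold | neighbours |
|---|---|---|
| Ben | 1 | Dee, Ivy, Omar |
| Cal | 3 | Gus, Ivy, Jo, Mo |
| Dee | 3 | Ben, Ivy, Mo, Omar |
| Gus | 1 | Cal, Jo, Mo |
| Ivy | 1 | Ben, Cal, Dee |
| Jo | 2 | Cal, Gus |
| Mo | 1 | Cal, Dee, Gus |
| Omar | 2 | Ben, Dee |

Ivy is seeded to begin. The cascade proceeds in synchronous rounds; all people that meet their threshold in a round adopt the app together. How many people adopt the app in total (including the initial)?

2

Round 1 — Ivy adopts the app (initial).
Round 2 — checking thresholds:
  Ben: 1 of 3 neighbours ≥ 1, adopts the app.
  Cal: 1 of 4 neighbours < 3, not yet.
  Dee: 1 of 4 neighbours < 3, not yet.
Round 3 — no new adoptions; cascade stops.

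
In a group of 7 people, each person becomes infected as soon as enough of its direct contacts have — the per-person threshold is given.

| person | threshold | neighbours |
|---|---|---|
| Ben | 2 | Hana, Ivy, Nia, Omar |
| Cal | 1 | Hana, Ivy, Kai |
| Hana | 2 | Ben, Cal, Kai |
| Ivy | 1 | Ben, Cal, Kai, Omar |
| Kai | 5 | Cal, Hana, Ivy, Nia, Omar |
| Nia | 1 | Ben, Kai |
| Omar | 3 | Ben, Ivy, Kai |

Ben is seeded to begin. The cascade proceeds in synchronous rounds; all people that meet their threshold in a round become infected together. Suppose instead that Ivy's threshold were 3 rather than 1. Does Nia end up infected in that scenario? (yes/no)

yes

With Ivy's threshold at 3:
Round 1 — Ben becomes infected (initial).
Round 2 — checking thresholds:
  Hana: 1 of 3 neighbours < 2, holds.
  Ivy: 1 of 4 neighbours < 3, holds.
  Nia: 1 of 2 neighbours ≥ 1, becomes infected.
  Omar: 1 of 3 neighbours < 3, holds.
Round 3 — no new infections; cascade stops.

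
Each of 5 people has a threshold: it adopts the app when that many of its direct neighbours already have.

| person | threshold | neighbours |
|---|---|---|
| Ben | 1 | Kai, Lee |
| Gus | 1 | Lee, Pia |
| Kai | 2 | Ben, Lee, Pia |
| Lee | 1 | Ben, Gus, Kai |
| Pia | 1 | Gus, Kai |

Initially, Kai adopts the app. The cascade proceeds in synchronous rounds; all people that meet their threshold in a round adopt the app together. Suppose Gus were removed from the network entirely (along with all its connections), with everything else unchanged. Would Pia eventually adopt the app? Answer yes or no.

With Gus removed:
Round 1 — Kai adopts the app (initial).
Round 2 — checking thresholds:
  Ben: 1 of 2 neighbours ≥ 1, adopts the app.
  Lee: 1 of 2 neighbours ≥ 1, adopts the app.
  Pia: 1 of 1 neighbours ≥ 1, adopts the app.
Round 3 — no new adoptions; cascade stops.

yes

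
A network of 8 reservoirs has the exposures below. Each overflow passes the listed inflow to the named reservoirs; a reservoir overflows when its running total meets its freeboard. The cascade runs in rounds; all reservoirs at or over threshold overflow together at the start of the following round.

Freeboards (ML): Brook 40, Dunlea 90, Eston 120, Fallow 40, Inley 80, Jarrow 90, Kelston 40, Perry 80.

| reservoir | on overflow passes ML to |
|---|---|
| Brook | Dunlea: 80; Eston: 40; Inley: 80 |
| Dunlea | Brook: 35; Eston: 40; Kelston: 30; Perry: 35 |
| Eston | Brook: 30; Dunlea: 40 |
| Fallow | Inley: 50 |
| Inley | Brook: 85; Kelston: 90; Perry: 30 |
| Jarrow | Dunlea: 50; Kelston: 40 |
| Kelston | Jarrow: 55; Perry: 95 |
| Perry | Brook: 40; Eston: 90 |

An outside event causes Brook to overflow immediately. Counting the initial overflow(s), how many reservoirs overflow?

Round 1 — Brook overflows (initial).
  Dunlea: +80 → 80 < 90
  Eston: +40 → 40 < 120
  Inley: +80 → 80 ≥ 80
Round 2 — Inley overflows.
  Kelston: +90 → 90 ≥ 40
  Perry: +30 → 30 < 80
Round 3 — Kelston overflows.
  Jarrow: +55 → 55 < 90
  Perry: +95 → 125 ≥ 80
Round 4 — Perry overflows.
  Eston: +90 → 130 ≥ 120
Round 5 — Eston overflows.
  Dunlea: +40 → 120 ≥ 90
Round 6 — Dunlea overflows.
No further overflows.

6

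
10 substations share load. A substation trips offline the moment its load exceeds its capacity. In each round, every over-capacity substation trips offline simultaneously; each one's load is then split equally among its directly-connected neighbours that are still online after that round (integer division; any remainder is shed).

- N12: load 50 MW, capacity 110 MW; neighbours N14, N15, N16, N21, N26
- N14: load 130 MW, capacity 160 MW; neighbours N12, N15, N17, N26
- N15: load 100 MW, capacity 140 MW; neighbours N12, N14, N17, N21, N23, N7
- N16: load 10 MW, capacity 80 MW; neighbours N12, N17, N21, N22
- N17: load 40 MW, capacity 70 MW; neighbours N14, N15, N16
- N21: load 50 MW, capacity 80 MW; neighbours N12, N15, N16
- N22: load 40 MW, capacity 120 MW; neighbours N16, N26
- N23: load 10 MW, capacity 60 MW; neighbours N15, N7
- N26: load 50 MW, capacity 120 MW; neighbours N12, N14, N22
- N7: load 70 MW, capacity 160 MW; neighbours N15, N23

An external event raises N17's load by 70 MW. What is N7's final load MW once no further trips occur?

117

Round 1 — N17 at 110 > 70. N17 trips offline.
  N17 sheds 110 MW to N14, N15, N16: 36 each (2 lost).
    N14: 130+36 = 166 > 160
    N15: 100+36 = 136 ≤ 140
    N16: 10+36 = 46 ≤ 80
Round 2 — N14 trips offline.
  N14 sheds 166 MW to N12, N15, N26: 55 each (1 lost).
    N12: 50+55 = 105 ≤ 110
    N15: 136+55 = 191 > 140
    N26: 50+55 = 105 ≤ 120
Round 3 — N15 trips offline.
  N15 sheds 191 MW to N12, N21, N23, N7: 47 each (3 lost).
    N12: 105+47 = 152 > 110
    N21: 50+47 = 97 > 80
    N23: 10+47 = 57 ≤ 60
    N7: 70+47 = 117 ≤ 160
Round 4 — N12, N21 trip offline.
  N12 sheds 152 MW to N16, N26: 76 each.
    N16: 46+76 = 122 > 80
    N26: 105+76 = 181 > 120
  N21 sheds 97 MW to N16: 97 each.
    N16: 122+97 = 219 > 80
Round 5 — N16, N26 trip offline.
  N16 sheds 219 MW to N22: 219 each.
    N22: 40+219 = 259 > 120
  N26 sheds 181 MW to N22: 181 each.
    N22: 259+181 = 440 > 120
Round 6 — N22 trips offline.
  N22 sheds 440 MW: no online neighbours, lost.
No further trips.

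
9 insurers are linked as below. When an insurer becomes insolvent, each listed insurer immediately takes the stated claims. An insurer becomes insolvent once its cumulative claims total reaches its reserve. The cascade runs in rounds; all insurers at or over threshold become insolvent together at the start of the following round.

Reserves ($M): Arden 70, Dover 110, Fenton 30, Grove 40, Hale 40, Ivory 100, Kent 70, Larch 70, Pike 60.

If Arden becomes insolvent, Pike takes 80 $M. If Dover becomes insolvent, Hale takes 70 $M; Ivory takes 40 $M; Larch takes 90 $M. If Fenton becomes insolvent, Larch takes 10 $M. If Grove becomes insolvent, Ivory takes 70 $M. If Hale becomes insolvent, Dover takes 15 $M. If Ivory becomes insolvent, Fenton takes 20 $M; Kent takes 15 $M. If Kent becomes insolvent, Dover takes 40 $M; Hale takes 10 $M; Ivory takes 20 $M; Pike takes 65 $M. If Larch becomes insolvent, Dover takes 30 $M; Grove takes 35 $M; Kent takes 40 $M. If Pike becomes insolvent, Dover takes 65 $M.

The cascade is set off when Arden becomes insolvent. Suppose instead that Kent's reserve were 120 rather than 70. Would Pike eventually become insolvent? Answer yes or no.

yes

With Kent's reserve at 120:
Round 1 — Arden becomes insolvent (initial).
  Pike: +80 → 80 ≥ 60
Round 2 — Pike becomes insolvent.
  Dover: +65 → 65 < 110
No further insolvencies.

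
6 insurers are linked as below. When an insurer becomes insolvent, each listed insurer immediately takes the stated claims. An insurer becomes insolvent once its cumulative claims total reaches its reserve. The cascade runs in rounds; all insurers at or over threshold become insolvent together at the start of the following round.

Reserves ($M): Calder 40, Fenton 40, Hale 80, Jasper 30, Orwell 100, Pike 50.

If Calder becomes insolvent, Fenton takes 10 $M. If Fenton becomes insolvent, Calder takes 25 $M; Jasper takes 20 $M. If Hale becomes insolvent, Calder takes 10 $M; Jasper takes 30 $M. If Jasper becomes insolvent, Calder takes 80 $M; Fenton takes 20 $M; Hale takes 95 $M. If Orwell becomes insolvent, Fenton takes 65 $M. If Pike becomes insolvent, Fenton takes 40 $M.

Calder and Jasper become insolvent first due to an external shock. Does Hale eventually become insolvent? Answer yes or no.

Round 1 — Calder, Jasper become insolvent (initial).
  Fenton: +10+20 → 30 < 40
  Hale: +95 → 95 ≥ 80
Round 2 — Hale becomes insolvent.
No further insolvencies.

yes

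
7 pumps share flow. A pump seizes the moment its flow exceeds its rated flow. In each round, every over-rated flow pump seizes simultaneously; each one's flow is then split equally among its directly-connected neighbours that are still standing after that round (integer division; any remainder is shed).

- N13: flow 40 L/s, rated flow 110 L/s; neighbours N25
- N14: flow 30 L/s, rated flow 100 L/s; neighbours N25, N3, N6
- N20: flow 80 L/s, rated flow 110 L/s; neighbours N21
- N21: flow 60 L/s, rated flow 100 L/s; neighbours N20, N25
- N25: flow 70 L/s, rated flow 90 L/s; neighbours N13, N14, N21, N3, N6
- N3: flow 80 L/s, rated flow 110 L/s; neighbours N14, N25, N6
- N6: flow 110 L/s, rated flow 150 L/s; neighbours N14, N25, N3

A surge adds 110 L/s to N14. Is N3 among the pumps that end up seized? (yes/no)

Round 1 — N14 at 140 > 100. N14 seizes.
  N14 sheds 140 L/s to N25, N3, N6: 46 each (2 lost).
    N25: 70+46 = 116 > 90
    N3: 80+46 = 126 > 110
    N6: 110+46 = 156 > 150
Round 2 — N25, N3, N6 seize.
  N25 sheds 116 L/s to N13, N21: 58 each.
    N13: 40+58 = 98 ≤ 110
    N21: 60+58 = 118 > 100
  N3 sheds 126 L/s: no online neighbours, lost.
  N6 sheds 156 L/s: no online neighbours, lost.
Round 3 — N21 seizes.
  N21 sheds 118 L/s to N20: 118 each.
    N20: 80+118 = 198 > 110
Round 4 — N20 seizes.
  N20 sheds 198 L/s: no online neighbours, lost.
No further seizures.

yes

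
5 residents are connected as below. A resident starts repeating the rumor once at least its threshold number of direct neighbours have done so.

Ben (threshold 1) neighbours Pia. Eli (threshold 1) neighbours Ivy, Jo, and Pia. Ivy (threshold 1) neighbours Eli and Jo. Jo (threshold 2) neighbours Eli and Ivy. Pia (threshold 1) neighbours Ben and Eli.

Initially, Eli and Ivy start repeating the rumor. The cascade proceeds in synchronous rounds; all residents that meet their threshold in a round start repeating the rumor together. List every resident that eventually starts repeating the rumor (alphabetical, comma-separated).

Ben, Eli, Ivy, Jo, Pia

Round 1 — Eli, Ivy start repeating the rumor (initial).
Round 2 — checking thresholds:
  Jo: 2 of 2 neighbours ≥ 2, starts repeating the rumor.
  Pia: 1 of 2 neighbours ≥ 1, starts repeating the rumor.
Round 3 — checking thresholds:
  Ben: 1 of 1 neighbours ≥ 1, starts repeating the rumor.
Round 4 — no new spreads; cascade stops.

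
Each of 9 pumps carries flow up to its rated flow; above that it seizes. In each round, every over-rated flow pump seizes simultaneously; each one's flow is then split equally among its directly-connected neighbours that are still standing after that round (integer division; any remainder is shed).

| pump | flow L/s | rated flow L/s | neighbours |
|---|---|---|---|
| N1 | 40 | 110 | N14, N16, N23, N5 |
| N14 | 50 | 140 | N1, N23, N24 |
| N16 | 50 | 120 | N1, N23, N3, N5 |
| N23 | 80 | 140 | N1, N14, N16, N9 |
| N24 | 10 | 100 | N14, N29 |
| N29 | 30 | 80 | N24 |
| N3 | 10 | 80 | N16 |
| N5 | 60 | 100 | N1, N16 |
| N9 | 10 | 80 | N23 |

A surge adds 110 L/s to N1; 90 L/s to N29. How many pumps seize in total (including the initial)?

Round 1 — N1 at 150 > 110; N29 at 120 > 80. N1, N29 seize.
  N1 sheds 150 L/s to N14, N16, N23, N5: 37 each (2 lost).
    N14: 50+37 = 87 ≤ 140
    N16: 50+37 = 87 ≤ 120
    N23: 80+37 = 117 ≤ 140
    N5: 60+37 = 97 ≤ 100
  N29 sheds 120 L/s to N24: 120 each.
    N24: 10+120 = 130 > 100
Round 2 — N24 seizes.
  N24 sheds 130 L/s to N14: 130 each.
    N14: 87+130 = 217 > 140
Round 3 — N14 seizes.
  N14 sheds 217 L/s to N23: 217 each.
    N23: 117+217 = 334 > 140
Round 4 — N23 seizes.
  N23 sheds 334 L/s to N16, N9: 167 each.
    N16: 87+167 = 254 > 120
    N9: 10+167 = 177 > 80
Round 5 — N16, N9 seize.
  N16 sheds 254 L/s to N3, N5: 127 each.
    N3: 10+127 = 137 > 80
    N5: 97+127 = 224 > 100
  N9 sheds 177 L/s: no online neighbours, lost.
Round 6 — N3, N5 seize.
  N3 sheds 137 L/s: no online neighbours, lost.
  N5 sheds 224 L/s: no online neighbours, lost.
No further seizures.

9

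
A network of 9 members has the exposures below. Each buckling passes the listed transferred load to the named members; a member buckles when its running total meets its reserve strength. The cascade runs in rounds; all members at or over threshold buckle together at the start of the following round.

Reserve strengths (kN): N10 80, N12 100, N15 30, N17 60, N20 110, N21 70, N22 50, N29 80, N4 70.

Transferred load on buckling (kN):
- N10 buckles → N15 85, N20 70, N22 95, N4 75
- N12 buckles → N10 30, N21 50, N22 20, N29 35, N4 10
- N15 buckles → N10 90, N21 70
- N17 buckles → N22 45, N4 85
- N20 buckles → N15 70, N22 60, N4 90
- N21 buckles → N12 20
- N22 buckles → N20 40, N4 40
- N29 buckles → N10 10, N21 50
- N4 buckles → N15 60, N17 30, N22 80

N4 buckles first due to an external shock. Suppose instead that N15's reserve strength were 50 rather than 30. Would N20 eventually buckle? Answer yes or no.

With N15's reserve strength at 50:
Round 1 — N4 buckles (initial).
  N15: +60 → 60 ≥ 50
  N17: +30 → 30 < 60
  N22: +80 → 80 ≥ 50
Round 2 — N15, N22 buckle.
  N10: +90 → 90 ≥ 80
  N20: +40 → 40 < 110
  N21: +70 → 70 ≥ 70
Round 3 — N10, N21 buckle.
  N12: +20 → 20 < 100
  N20: +70 → 110 ≥ 110
Round 4 — N20 buckles.
No further bucklings.

yes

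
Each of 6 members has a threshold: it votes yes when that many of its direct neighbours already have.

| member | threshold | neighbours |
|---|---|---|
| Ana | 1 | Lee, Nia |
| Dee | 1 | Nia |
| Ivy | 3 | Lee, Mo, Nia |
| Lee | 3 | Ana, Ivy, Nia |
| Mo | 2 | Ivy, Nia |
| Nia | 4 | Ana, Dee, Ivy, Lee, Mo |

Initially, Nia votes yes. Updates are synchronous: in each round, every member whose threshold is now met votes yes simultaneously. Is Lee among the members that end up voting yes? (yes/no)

no

Round 1 — Nia votes yes (initial).
Round 2 — checking thresholds:
  Ana: 1 of 2 neighbours ≥ 1, votes yes.
  Dee: 1 of 1 neighbours ≥ 1, votes yes.
  Ivy: 1 of 3 neighbours < 3, not yet.
  Lee: 1 of 3 neighbours < 3, not yet.
  Mo: 1 of 2 neighbours < 2, not yet.
Round 3 — no new yes votes; cascade stops.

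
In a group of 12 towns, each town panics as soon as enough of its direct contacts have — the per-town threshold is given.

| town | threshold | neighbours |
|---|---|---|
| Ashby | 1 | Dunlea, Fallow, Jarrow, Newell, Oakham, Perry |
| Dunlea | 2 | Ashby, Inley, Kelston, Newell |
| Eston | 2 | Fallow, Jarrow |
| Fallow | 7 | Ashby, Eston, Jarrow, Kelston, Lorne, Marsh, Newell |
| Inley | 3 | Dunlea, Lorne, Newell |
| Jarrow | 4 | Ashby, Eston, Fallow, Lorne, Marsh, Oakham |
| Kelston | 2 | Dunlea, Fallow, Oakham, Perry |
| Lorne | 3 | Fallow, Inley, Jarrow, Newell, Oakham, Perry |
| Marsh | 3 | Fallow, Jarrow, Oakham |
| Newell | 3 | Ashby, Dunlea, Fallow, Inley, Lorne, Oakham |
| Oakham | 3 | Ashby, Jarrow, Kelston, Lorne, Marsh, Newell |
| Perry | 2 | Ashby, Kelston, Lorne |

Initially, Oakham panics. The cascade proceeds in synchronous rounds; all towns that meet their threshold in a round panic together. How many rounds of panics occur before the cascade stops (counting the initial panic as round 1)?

Round 1 — Oakham panics (initial).
Round 2 — checking thresholds:
  Ashby: 1 of 6 neighbours ≥ 1, panics.
  Jarrow: 1 of 6 neighbours < 4, not yet.
  Kelston: 1 of 4 neighbours < 2, not yet.
  Lorne: 1 of 6 neighbours < 3, not yet.
  Marsh: 1 of 3 neighbours < 3, not yet.
  Newell: 1 of 6 neighbours < 3, not yet.
Round 3 — no new panics; cascade stops.

2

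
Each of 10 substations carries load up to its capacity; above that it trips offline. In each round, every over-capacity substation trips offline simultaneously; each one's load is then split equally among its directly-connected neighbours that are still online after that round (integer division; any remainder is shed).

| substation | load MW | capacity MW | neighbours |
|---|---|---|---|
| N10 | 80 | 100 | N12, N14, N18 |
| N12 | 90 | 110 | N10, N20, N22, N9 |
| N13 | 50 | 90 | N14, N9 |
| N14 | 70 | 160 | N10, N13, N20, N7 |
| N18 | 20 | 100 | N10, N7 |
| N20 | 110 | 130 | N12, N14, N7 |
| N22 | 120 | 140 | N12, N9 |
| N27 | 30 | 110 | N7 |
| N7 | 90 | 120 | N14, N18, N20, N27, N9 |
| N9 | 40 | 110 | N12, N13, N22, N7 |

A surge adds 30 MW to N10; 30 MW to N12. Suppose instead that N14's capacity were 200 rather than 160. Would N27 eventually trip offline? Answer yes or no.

With N14's capacity at 200:
Round 1 — N10 at 110 > 100; N12 at 120 > 110. N10, N12 trip offline.
  N10 sheds 110 MW to N14, N18: 55 each.
    N14: 70+55 = 125 ≤ 200
    N18: 20+55 = 75 ≤ 100
  N12 sheds 120 MW to N20, N22, N9: 40 each.
    N20: 110+40 = 150 > 130
    N22: 120+40 = 160 > 140
    N9: 40+40 = 80 ≤ 110
Round 2 — N20, N22 trip offline.
  N20 sheds 150 MW to N14, N7: 75 each.
    N14: 125+75 = 200 ≤ 200
    N7: 90+75 = 165 > 120
  N22 sheds 160 MW to N9: 160 each.
    N9: 80+160 = 240 > 110
Round 3 — N7, N9 trip offline.
  N7 sheds 165 MW to N14, N18, N27: 55 each.
    N14: 200+55 = 255 > 200
    N18: 75+55 = 130 > 100
    N27: 30+55 = 85 ≤ 110
  N9 sheds 240 MW to N13: 240 each.
    N13: 50+240 = 290 > 90
Round 4 — N13, N14, N18 trip offline.
  N13 sheds 290 MW: no online neighbours, lost.
  N14 sheds 255 MW: no online neighbours, lost.
  N18 sheds 130 MW: no online neighbours, lost.
No further trips.

no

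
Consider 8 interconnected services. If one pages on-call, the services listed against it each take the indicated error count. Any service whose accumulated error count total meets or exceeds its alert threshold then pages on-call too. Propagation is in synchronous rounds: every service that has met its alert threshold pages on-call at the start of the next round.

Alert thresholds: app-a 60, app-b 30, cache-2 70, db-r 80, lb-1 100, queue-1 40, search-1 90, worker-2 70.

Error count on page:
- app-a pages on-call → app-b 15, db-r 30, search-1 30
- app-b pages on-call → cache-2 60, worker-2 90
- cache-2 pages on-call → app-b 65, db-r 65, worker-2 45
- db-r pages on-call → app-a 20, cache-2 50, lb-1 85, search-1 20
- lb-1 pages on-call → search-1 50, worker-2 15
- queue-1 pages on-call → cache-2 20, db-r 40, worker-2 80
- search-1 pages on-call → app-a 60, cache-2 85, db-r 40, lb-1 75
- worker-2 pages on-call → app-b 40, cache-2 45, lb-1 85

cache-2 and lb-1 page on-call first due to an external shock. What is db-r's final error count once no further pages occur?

Round 1 — cache-2, lb-1 page on-call (initial).
  app-b: +65 → 65 ≥ 30
  db-r: +65 → 65 < 80
  search-1: +50 → 50 < 90
  worker-2: +45+15 → 60 < 70
Round 2 — app-b pages on-call.
  worker-2: +90 → 150 ≥ 70
Round 3 — worker-2 pages on-call.
No further pages.

65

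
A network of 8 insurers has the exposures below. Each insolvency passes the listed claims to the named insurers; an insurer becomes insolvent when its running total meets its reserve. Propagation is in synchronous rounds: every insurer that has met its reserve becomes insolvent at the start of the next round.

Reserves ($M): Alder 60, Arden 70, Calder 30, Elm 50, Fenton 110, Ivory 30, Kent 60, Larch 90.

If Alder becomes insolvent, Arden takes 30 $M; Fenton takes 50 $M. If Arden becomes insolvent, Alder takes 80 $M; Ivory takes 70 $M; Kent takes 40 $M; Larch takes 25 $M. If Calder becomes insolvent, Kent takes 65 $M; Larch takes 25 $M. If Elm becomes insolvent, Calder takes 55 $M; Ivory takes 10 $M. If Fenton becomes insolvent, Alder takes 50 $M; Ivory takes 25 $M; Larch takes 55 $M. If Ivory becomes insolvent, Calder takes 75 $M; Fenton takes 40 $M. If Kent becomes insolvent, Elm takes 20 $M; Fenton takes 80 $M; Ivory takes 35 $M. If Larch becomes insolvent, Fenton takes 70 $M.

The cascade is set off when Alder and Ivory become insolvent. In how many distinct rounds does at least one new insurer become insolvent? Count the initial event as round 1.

4

Round 1 — Alder, Ivory become insolvent (initial).
  Arden: +30 → 30 < 70
  Calder: +75 → 75 ≥ 30
  Fenton: +50+40 → 90 < 110
Round 2 — Calder becomes insolvent.
  Kent: +65 → 65 ≥ 60
  Larch: +25 → 25 < 90
Round 3 — Kent becomes insolvent.
  Elm: +20 → 20 < 50
  Fenton: +80 → 170 ≥ 110
Round 4 — Fenton becomes insolvent.
  Larch: +55 → 80 < 90
No further insolvencies.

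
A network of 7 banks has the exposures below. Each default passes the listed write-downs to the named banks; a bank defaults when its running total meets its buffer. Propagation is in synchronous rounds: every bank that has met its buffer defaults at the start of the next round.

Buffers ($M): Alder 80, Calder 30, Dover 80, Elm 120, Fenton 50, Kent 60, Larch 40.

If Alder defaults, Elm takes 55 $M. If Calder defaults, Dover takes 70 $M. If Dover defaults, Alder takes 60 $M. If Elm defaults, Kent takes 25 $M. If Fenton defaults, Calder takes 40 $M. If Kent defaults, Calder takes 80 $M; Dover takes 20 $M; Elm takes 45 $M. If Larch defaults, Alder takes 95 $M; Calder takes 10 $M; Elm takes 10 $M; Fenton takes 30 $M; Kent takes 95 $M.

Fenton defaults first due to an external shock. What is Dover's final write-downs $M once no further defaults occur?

70

Round 1 — Fenton defaults (initial).
  Calder: +40 → 40 ≥ 30
Round 2 — Calder defaults.
  Dover: +70 → 70 < 80
No further defaults.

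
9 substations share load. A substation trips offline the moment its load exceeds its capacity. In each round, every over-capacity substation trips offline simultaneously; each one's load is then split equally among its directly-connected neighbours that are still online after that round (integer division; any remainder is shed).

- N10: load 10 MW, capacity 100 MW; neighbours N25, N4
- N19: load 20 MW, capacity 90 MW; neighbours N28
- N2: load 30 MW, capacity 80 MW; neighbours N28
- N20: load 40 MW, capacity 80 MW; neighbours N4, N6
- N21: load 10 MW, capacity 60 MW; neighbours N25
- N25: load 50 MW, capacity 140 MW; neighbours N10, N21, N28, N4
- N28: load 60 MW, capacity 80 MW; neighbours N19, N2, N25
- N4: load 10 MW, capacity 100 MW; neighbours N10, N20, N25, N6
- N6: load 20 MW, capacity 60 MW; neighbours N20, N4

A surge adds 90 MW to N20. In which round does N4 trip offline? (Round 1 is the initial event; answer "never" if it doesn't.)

Round 1 — N20 at 130 > 80. N20 trips offline.
  N20 sheds 130 MW to N4, N6: 65 each.
    N4: 10+65 = 75 ≤ 100
    N6: 20+65 = 85 > 60
Round 2 — N6 trips offline.
  N6 sheds 85 MW to N4: 85 each.
    N4: 75+85 = 160 > 100
Round 3 — N4 trips offline.
  N4 sheds 160 MW to N10, N25: 80 each.
    N10: 10+80 = 90 ≤ 100
    N25: 50+80 = 130 ≤ 140
No further trips.

3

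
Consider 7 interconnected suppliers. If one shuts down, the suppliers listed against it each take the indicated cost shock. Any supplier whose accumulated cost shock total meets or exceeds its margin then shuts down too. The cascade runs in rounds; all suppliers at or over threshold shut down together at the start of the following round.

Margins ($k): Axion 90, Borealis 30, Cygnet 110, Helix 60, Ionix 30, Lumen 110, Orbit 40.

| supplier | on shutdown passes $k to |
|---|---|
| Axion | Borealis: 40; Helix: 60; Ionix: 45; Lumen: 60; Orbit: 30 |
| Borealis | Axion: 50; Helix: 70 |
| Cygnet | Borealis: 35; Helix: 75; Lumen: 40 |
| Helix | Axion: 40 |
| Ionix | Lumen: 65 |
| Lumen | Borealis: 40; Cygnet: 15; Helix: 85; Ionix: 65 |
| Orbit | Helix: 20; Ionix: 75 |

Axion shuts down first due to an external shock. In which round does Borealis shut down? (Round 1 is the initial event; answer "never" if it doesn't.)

Round 1 — Axion shuts down (initial).
  Borealis: +40 → 40 ≥ 30
  Helix: +60 → 60 ≥ 60
  Ionix: +45 → 45 ≥ 30
  Lumen: +60 → 60 < 110
  Orbit: +30 → 30 < 40
Round 2 — Borealis, Helix, Ionix shut down.
  Lumen: +65 → 125 ≥ 110
Round 3 — Lumen shuts down.
  Cygnet: +15 → 15 < 110
No further shutdowns.

2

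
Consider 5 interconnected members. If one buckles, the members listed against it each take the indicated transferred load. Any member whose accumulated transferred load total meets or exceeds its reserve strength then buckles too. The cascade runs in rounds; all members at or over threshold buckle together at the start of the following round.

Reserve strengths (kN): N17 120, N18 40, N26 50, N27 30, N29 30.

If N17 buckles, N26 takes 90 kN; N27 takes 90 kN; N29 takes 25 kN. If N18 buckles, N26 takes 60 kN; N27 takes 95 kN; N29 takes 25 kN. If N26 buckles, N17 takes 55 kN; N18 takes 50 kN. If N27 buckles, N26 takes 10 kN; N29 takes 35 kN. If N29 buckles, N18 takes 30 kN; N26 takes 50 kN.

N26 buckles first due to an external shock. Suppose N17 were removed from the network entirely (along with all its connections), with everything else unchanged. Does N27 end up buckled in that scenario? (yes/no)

yes

With N17 removed:
Round 1 — N26 buckles (initial).
  N18: +50 → 50 ≥ 40
Round 2 — N18 buckles.
  N27: +95 → 95 ≥ 30
  N29: +25 → 25 < 30
Round 3 — N27 buckles.
  N29: +35 → 60 ≥ 30
Round 4 — N29 buckles.
No further bucklings.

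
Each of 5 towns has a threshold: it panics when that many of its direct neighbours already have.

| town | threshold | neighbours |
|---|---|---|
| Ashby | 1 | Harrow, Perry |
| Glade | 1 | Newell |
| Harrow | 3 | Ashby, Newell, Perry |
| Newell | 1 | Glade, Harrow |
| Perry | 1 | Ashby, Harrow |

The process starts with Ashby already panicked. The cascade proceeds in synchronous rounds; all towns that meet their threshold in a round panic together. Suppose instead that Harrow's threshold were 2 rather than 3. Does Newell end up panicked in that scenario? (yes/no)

yes

With Harrow's threshold at 2:
Round 1 — Ashby panics (initial).
Round 2 — checking thresholds:
  Harrow: 1 of 3 neighbours < 2, holds.
  Perry: 1 of 2 neighbours ≥ 1, panics.
Round 3 — checking thresholds:
  Harrow: 2 of 3 neighbours ≥ 2, panics.
Round 4 — checking thresholds:
  Newell: 1 of 2 neighbours ≥ 1, panics.
Round 5 — checking thresholds:
  Glade: 1 of 1 neighbours ≥ 1, panics.
Round 6 — no new panics; cascade stops.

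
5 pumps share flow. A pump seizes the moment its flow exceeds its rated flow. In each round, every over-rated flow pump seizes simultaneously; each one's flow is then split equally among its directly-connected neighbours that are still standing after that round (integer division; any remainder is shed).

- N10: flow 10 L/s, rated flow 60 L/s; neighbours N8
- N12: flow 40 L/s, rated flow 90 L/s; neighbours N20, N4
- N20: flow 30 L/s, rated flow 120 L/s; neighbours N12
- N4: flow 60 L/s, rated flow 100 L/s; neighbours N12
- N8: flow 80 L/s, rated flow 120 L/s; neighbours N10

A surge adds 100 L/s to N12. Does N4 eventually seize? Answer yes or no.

Round 1 — N12 at 140 > 90. N12 seizes.
  N12 sheds 140 L/s to N20, N4: 70 each.
    N20: 30+70 = 100 ≤ 120
    N4: 60+70 = 130 > 100
Round 2 — N4 seizes.
  N4 sheds 130 L/s: no online neighbours, lost.
No further seizures.

yes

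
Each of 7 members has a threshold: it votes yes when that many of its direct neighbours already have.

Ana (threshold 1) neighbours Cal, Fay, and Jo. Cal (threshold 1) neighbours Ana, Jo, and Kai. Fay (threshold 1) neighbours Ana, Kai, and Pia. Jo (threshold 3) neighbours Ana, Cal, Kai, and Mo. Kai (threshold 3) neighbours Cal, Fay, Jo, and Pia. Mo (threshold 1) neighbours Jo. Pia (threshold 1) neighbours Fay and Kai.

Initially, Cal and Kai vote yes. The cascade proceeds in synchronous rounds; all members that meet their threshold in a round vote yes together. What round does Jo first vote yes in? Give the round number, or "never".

Round 1 — Cal, Kai vote yes (initial).
Round 2 — checking thresholds:
  Ana: 1 of 3 neighbours ≥ 1, votes yes.
  Fay: 1 of 3 neighbours ≥ 1, votes yes.
  Jo: 2 of 4 neighbours < 3, below threshold.
  Pia: 1 of 2 neighbours ≥ 1, votes yes.
Round 3 — checking thresholds:
  Jo: 3 of 4 neighbours ≥ 3, votes yes.
Round 4 — checking thresholds:
  Mo: 1 of 1 neighbours ≥ 1, votes yes.
Round 5 — no new yes votes; cascade stops.

3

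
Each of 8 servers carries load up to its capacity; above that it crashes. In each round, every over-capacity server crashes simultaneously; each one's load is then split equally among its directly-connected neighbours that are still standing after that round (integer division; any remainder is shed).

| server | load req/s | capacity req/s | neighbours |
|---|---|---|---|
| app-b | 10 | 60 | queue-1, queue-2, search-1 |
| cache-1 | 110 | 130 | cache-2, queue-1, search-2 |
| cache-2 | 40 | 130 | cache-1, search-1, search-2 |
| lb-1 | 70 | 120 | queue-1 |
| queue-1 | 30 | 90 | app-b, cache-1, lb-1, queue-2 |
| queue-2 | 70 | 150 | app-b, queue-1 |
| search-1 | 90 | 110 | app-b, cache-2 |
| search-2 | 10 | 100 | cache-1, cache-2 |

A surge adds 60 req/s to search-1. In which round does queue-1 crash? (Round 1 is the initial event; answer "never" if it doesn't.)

never

Round 1 — search-1 at 150 > 110. search-1 crashes.
  search-1 sheds 150 req/s to app-b, cache-2: 75 each.
    app-b: 10+75 = 85 > 60
    cache-2: 40+75 = 115 ≤ 130
Round 2 — app-b crashes.
  app-b sheds 85 req/s to queue-1, queue-2: 42 each (1 lost).
    queue-1: 30+42 = 72 ≤ 90
    queue-2: 70+42 = 112 ≤ 150
No further crashes.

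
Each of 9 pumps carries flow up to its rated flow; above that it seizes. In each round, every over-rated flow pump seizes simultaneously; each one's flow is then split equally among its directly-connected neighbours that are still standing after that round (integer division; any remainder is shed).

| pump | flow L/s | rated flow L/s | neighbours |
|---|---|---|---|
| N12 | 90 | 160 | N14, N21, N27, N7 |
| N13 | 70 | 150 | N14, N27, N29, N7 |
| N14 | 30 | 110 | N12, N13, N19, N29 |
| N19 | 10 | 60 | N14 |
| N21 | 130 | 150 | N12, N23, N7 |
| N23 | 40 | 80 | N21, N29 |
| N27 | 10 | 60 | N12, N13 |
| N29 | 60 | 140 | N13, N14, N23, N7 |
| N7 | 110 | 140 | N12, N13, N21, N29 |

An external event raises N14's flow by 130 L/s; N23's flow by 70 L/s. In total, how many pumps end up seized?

8

Round 1 — N14 at 160 > 110; N23 at 110 > 80. N14, N23 seize.
  N14 sheds 160 L/s to N12, N13, N19, N29: 40 each.
    N12: 90+40 = 130 ≤ 160
    N13: 70+40 = 110 ≤ 150
    N19: 10+40 = 50 ≤ 60
    N29: 60+40 = 100 ≤ 140
  N23 sheds 110 L/s to N21, N29: 55 each.
    N21: 130+55 = 185 > 150
    N29: 100+55 = 155 > 140
Round 2 — N21, N29 seize.
  N21 sheds 185 L/s to N12, N7: 92 each (1 lost).
    N12: 130+92 = 222 > 160
    N7: 110+92 = 202 > 140
  N29 sheds 155 L/s to N13, N7: 77 each (1 lost).
    N13: 110+77 = 187 > 150
    N7: 202+77 = 279 > 140
Round 3 — N12, N13, N7 seize.
  N12 sheds 222 L/s to N27: 222 each.
    N27: 10+222 = 232 > 60
  N13 sheds 187 L/s to N27: 187 each.
    N27: 232+187 = 419 > 60
  N7 sheds 279 L/s: no online neighbours, lost.
Round 4 — N27 seizes.
  N27 sheds 419 L/s: no online neighbours, lost.
No further seizures.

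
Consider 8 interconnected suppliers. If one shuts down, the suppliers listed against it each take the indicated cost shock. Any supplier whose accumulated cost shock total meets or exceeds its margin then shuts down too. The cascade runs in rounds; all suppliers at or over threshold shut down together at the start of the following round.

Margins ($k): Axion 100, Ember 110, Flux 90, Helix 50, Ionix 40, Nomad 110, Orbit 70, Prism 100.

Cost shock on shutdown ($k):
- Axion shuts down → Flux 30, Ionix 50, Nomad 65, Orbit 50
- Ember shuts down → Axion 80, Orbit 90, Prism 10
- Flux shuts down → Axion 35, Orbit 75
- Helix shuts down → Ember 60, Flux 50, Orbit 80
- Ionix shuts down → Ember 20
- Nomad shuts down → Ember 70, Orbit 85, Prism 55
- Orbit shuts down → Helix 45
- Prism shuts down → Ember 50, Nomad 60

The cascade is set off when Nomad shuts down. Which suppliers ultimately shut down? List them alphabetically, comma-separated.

Round 1 — Nomad shuts down (initial).
  Ember: +70 → 70 < 110
  Orbit: +85 → 85 ≥ 70
  Prism: +55 → 55 < 100
Round 2 — Orbit shuts down.
  Helix: +45 → 45 < 50
No further shutdowns.

Nomad, Orbit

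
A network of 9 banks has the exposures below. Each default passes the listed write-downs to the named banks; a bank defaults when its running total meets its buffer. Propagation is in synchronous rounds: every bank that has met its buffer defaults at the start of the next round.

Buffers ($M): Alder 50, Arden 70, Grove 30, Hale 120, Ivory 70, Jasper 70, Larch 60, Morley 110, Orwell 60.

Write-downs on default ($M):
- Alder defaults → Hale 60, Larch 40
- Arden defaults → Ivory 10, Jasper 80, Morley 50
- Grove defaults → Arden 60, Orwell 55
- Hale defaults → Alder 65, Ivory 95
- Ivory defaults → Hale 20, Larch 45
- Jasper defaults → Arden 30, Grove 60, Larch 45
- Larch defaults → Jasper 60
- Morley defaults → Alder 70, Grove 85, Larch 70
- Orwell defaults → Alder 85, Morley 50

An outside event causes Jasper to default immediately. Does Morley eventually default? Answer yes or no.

no

Round 1 — Jasper defaults (initial).
  Arden: +30 → 30 < 70
  Grove: +60 → 60 ≥ 30
  Larch: +45 → 45 < 60
Round 2 — Grove defaults.
  Arden: +60 → 90 ≥ 70
  Orwell: +55 → 55 < 60
Round 3 — Arden defaults.
  Ivory: +10 → 10 < 70
  Morley: +50 → 50 < 110
No further defaults.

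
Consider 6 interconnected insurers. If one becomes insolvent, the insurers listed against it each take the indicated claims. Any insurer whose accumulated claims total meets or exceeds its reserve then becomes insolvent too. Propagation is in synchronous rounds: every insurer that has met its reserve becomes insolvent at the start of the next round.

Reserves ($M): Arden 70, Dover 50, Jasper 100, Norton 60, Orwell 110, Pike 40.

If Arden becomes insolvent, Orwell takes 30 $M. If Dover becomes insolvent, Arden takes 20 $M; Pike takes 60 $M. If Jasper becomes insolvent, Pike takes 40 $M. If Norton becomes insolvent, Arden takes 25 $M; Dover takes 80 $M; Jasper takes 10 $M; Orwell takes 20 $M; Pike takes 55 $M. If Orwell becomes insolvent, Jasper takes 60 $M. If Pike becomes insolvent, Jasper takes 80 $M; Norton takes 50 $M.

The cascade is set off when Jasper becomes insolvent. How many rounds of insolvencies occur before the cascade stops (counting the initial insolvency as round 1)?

2

Round 1 — Jasper becomes insolvent (initial).
  Pike: +40 → 40 ≥ 40
Round 2 — Pike becomes insolvent.
  Norton: +50 → 50 < 60
No further insolvencies.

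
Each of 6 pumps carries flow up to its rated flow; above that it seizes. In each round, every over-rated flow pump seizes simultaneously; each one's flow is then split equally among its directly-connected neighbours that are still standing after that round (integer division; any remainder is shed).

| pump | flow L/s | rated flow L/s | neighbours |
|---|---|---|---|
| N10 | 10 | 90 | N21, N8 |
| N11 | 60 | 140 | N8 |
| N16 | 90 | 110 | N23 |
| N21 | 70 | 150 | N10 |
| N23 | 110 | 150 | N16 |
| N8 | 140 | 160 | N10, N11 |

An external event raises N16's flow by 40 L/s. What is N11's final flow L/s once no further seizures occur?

Round 1 — N16 at 130 > 110. N16 seizes.
  N16 sheds 130 L/s to N23: 130 each.
    N23: 110+130 = 240 > 150
Round 2 — N23 seizes.
  N23 sheds 240 L/s: no online neighbours, lost.
No further seizures.

60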